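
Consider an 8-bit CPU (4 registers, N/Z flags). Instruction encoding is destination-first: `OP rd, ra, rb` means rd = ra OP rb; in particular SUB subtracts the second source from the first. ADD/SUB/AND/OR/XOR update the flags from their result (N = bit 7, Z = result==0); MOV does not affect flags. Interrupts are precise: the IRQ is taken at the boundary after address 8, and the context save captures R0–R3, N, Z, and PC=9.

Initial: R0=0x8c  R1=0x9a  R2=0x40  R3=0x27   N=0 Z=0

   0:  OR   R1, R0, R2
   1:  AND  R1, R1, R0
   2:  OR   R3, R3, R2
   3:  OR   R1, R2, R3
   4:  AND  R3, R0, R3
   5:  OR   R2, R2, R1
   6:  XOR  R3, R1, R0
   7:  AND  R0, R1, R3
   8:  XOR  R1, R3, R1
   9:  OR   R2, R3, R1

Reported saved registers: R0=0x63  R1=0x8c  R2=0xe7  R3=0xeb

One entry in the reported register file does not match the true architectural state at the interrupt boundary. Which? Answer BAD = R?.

after  0: R0=0x8c R1=0xcc R2=0x40 R3=0x27  N=1 Z=0
after  1: R0=0x8c R1=0x8c R2=0x40 R3=0x27  N=1 Z=0
after  2: R0=0x8c R1=0x8c R2=0x40 R3=0x67  N=0 Z=0
after  3: R0=0x8c R1=0x67 R2=0x40 R3=0x67  N=0 Z=0
after  4: R0=0x8c R1=0x67 R2=0x40 R3=0x04  N=0 Z=0
after  5: R0=0x8c R1=0x67 R2=0x67 R3=0x04  N=0 Z=0
after  6: R0=0x8c R1=0x67 R2=0x67 R3=0xeb  N=1 Z=0
after  7: R0=0x63 R1=0x67 R2=0x67 R3=0xeb  N=0 Z=0
after  8: R0=0x63 R1=0x8c R2=0x67 R3=0xeb  N=1 Z=0
-- IRQ taken; context saved, return-PC = 9 --
mismatch: R2: reported 0xe7 vs actual 0x67

BAD = R2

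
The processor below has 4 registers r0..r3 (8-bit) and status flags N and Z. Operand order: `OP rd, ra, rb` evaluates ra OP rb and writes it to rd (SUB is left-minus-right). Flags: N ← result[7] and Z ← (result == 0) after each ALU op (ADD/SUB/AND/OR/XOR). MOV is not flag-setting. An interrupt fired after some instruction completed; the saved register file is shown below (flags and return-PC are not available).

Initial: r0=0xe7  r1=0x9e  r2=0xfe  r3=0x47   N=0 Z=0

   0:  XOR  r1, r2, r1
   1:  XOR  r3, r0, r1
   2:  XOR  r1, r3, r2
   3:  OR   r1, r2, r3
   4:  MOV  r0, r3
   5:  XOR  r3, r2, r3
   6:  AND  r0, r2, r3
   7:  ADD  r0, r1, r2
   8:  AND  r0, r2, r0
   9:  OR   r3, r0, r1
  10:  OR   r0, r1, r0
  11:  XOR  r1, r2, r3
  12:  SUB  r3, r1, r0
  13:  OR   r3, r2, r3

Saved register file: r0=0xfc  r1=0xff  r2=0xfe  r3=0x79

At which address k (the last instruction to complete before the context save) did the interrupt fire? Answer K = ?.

after  0: r0=0xe7 r1=0x60 r2=0xfe r3=0x47  N=0 Z=0
after  1: r0=0xe7 r1=0x60 r2=0xfe r3=0x87  N=1 Z=0
after  2: r0=0xe7 r1=0x79 r2=0xfe r3=0x87  N=0 Z=0
after  3: r0=0xe7 r1=0xff r2=0xfe r3=0x87  N=1 Z=0
after  4: r0=0x87 r1=0xff r2=0xfe r3=0x87  N=1 Z=0
after  5: r0=0x87 r1=0xff r2=0xfe r3=0x79  N=0 Z=0
after  6: r0=0x78 r1=0xff r2=0xfe r3=0x79  N=0 Z=0
after  7: r0=0xfd r1=0xff r2=0xfe r3=0x79  N=1 Z=0
after  8: r0=0xfc r1=0xff r2=0xfe r3=0x79  N=1 Z=0
-- IRQ taken; context saved, return-PC = 9 --

K = 8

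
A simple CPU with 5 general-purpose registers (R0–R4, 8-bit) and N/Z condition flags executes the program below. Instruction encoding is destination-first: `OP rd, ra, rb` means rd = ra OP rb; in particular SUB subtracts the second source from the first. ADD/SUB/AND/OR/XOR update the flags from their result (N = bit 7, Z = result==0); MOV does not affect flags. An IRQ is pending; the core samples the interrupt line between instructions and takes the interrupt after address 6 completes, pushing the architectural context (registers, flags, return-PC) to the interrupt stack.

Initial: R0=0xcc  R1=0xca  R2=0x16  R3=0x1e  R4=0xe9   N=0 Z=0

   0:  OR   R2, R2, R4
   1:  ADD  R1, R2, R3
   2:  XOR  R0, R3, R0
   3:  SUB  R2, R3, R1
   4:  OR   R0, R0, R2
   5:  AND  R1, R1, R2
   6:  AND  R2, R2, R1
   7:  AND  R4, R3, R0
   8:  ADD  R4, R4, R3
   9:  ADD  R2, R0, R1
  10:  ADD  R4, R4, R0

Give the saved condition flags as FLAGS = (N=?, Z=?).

after  0: R0=0xcc R1=0xca R2=0xff R3=0x1e R4=0xe9  N=1 Z=0
after  1: R0=0xcc R1=0x1d R2=0xff R3=0x1e R4=0xe9  N=0 Z=0
after  2: R0=0xd2 R1=0x1d R2=0xff R3=0x1e R4=0xe9  N=1 Z=0
after  3: R0=0xd2 R1=0x1d R2=0x01 R3=0x1e R4=0xe9  N=0 Z=0
after  4: R0=0xd3 R1=0x1d R2=0x01 R3=0x1e R4=0xe9  N=1 Z=0
after  5: R0=0xd3 R1=0x01 R2=0x01 R3=0x1e R4=0xe9  N=0 Z=0
after  6: R0=0xd3 R1=0x01 R2=0x01 R3=0x1e R4=0xe9  N=0 Z=0
-- IRQ taken; context saved, return-PC = 7 --

FLAGS = (N=0, Z=0)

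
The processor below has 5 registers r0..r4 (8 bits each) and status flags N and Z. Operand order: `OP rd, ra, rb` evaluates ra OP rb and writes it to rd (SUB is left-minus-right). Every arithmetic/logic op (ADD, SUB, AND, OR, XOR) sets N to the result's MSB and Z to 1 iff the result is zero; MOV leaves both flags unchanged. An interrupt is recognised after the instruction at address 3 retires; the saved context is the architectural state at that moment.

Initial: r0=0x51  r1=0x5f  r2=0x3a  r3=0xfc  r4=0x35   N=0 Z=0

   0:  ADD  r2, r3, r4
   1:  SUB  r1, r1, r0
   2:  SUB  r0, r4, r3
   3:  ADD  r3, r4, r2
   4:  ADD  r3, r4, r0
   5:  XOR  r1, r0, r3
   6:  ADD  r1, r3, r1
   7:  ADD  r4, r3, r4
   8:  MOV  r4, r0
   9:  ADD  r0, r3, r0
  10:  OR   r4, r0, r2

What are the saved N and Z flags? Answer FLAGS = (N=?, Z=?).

FLAGS = (N=0, Z=0)

after  0: r0=0x51 r1=0x5f r2=0x31 r3=0xfc r4=0x35  N=0 Z=0
after  1: r0=0x51 r1=0x0e r2=0x31 r3=0xfc r4=0x35  N=0 Z=0
after  2: r0=0x39 r1=0x0e r2=0x31 r3=0xfc r4=0x35  N=0 Z=0
after  3: r0=0x39 r1=0x0e r2=0x31 r3=0x66 r4=0x35  N=0 Z=0
-- IRQ taken; context saved, return-PC = 4 --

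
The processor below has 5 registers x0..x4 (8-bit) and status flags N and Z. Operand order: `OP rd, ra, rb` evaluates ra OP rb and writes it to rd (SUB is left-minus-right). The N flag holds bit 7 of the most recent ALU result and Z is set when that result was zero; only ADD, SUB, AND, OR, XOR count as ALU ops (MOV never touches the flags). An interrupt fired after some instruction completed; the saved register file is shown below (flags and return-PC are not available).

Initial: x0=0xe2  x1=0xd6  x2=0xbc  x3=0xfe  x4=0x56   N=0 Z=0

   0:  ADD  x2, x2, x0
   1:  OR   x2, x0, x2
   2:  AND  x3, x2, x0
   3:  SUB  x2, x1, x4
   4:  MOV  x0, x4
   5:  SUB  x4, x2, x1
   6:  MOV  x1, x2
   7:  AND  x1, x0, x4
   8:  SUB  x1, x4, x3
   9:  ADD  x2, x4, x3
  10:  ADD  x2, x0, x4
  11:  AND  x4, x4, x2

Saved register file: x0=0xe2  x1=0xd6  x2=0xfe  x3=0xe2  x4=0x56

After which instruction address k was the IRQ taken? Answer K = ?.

K = 2

after  0: x0=0xe2 x1=0xd6 x2=0x9e x3=0xfe x4=0x56  N=1 Z=0
after  1: x0=0xe2 x1=0xd6 x2=0xfe x3=0xfe x4=0x56  N=1 Z=0
after  2: x0=0xe2 x1=0xd6 x2=0xfe x3=0xe2 x4=0x56  N=1 Z=0
-- IRQ taken; context saved, return-PC = 3 --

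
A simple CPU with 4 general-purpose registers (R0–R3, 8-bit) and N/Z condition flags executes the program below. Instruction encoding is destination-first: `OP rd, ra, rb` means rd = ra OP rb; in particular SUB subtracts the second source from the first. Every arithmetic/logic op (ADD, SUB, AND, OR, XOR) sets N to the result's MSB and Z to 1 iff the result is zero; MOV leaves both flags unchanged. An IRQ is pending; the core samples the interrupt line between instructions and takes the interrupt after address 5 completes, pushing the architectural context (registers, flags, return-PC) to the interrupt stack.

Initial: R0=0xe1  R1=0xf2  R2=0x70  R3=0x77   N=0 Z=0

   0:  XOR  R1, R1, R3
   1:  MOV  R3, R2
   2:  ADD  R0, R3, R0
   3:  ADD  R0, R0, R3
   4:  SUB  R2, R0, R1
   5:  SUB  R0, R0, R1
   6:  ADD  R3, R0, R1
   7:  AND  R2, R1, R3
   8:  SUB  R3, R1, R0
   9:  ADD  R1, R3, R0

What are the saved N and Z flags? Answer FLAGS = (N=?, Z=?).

FLAGS = (N=0, Z=0)

after  0: R0=0xe1 R1=0x85 R2=0x70 R3=0x77  N=1 Z=0
after  1: R0=0xe1 R1=0x85 R2=0x70 R3=0x70  N=1 Z=0
after  2: R0=0x51 R1=0x85 R2=0x70 R3=0x70  N=0 Z=0
after  3: R0=0xc1 R1=0x85 R2=0x70 R3=0x70  N=1 Z=0
after  4: R0=0xc1 R1=0x85 R2=0x3c R3=0x70  N=0 Z=0
after  5: R0=0x3c R1=0x85 R2=0x3c R3=0x70  N=0 Z=0
-- IRQ taken; context saved, return-PC = 6 --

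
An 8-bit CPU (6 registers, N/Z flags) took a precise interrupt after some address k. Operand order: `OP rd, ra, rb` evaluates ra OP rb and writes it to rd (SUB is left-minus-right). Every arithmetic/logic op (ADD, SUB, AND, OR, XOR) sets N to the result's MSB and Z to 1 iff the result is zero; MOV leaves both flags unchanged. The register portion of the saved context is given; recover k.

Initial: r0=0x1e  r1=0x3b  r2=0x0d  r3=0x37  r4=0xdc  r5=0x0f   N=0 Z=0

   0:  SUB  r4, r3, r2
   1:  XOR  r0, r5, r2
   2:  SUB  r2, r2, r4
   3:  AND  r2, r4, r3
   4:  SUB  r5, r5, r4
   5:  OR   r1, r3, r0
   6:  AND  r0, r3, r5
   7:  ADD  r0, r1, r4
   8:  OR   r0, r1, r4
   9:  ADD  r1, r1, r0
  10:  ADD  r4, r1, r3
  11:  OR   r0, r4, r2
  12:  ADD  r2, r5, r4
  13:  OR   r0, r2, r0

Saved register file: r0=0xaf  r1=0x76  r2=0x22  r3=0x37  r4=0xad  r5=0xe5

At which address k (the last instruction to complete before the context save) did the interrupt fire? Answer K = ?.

after  0: r0=0x1e r1=0x3b r2=0x0d r3=0x37 r4=0x2a r5=0x0f  N=0 Z=0
after  1: r0=0x02 r1=0x3b r2=0x0d r3=0x37 r4=0x2a r5=0x0f  N=0 Z=0
after  2: r0=0x02 r1=0x3b r2=0xe3 r3=0x37 r4=0x2a r5=0x0f  N=1 Z=0
after  3: r0=0x02 r1=0x3b r2=0x22 r3=0x37 r4=0x2a r5=0x0f  N=0 Z=0
after  4: r0=0x02 r1=0x3b r2=0x22 r3=0x37 r4=0x2a r5=0xe5  N=1 Z=0
after  5: r0=0x02 r1=0x37 r2=0x22 r3=0x37 r4=0x2a r5=0xe5  N=0 Z=0
after  6: r0=0x25 r1=0x37 r2=0x22 r3=0x37 r4=0x2a r5=0xe5  N=0 Z=0
after  7: r0=0x61 r1=0x37 r2=0x22 r3=0x37 r4=0x2a r5=0xe5  N=0 Z=0
after  8: r0=0x3f r1=0x37 r2=0x22 r3=0x37 r4=0x2a r5=0xe5  N=0 Z=0
after  9: r0=0x3f r1=0x76 r2=0x22 r3=0x37 r4=0x2a r5=0xe5  N=0 Z=0
after 10: r0=0x3f r1=0x76 r2=0x22 r3=0x37 r4=0xad r5=0xe5  N=1 Z=0
after 11: r0=0xaf r1=0x76 r2=0x22 r3=0x37 r4=0xad r5=0xe5  N=1 Z=0
-- IRQ taken; context saved, return-PC = 12 --

K = 11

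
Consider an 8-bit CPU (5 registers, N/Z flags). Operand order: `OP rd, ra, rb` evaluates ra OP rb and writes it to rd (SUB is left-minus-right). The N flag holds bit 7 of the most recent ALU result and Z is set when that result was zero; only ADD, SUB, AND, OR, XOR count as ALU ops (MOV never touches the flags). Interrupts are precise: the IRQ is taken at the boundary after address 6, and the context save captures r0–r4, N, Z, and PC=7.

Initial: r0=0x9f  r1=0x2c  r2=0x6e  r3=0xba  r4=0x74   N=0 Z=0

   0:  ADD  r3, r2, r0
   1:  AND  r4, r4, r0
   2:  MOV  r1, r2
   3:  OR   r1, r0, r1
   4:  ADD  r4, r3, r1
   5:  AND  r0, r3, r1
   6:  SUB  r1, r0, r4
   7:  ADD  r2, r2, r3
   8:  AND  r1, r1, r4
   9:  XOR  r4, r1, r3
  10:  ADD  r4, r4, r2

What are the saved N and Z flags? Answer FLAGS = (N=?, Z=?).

FLAGS = (N=0, Z=0)

after  0: r0=0x9f r1=0x2c r2=0x6e r3=0x0d r4=0x74  N=0 Z=0
after  1: r0=0x9f r1=0x2c r2=0x6e r3=0x0d r4=0x14  N=0 Z=0
after  2: r0=0x9f r1=0x6e r2=0x6e r3=0x0d r4=0x14  N=0 Z=0
after  3: r0=0x9f r1=0xff r2=0x6e r3=0x0d r4=0x14  N=1 Z=0
after  4: r0=0x9f r1=0xff r2=0x6e r3=0x0d r4=0x0c  N=0 Z=0
after  5: r0=0x0d r1=0xff r2=0x6e r3=0x0d r4=0x0c  N=0 Z=0
after  6: r0=0x0d r1=0x01 r2=0x6e r3=0x0d r4=0x0c  N=0 Z=0
-- IRQ taken; context saved, return-PC = 7 --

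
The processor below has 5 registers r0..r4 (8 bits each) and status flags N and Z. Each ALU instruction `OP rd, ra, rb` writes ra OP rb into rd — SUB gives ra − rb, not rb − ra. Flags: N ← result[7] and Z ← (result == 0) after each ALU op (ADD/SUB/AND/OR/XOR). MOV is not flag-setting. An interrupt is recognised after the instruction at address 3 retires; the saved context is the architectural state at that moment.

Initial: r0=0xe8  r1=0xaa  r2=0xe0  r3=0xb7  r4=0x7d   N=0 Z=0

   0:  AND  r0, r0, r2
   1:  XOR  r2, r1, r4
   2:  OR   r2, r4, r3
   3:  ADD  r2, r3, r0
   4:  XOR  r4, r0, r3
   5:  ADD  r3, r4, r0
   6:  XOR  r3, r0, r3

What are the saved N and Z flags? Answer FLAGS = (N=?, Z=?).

FLAGS = (N=1, Z=0)

after  0: r0=0xe0 r1=0xaa r2=0xe0 r3=0xb7 r4=0x7d  N=1 Z=0
after  1: r0=0xe0 r1=0xaa r2=0xd7 r3=0xb7 r4=0x7d  N=1 Z=0
after  2: r0=0xe0 r1=0xaa r2=0xff r3=0xb7 r4=0x7d  N=1 Z=0
after  3: r0=0xe0 r1=0xaa r2=0x97 r3=0xb7 r4=0x7d  N=1 Z=0
-- IRQ taken; context saved, return-PC = 4 --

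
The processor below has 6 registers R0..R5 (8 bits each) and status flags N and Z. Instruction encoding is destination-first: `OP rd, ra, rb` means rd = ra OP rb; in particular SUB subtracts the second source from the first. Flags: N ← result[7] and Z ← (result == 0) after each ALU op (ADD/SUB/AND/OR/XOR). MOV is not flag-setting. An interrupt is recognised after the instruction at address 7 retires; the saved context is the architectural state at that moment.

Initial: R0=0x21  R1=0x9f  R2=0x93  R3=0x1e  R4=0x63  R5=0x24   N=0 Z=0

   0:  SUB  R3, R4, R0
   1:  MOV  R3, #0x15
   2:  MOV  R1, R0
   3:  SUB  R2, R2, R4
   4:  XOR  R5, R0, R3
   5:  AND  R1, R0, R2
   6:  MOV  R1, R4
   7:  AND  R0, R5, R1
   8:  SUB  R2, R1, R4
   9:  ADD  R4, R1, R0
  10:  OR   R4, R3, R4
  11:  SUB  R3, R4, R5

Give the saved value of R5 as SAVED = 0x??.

SAVED = 0x34

after  0: R0=0x21 R1=0x9f R2=0x93 R3=0x42 R4=0x63 R5=0x24  N=0 Z=0
after  1: R0=0x21 R1=0x9f R2=0x93 R3=0x15 R4=0x63 R5=0x24  N=0 Z=0
after  2: R0=0x21 R1=0x21 R2=0x93 R3=0x15 R4=0x63 R5=0x24  N=0 Z=0
after  3: R0=0x21 R1=0x21 R2=0x30 R3=0x15 R4=0x63 R5=0x24  N=0 Z=0
after  4: R0=0x21 R1=0x21 R2=0x30 R3=0x15 R4=0x63 R5=0x34  N=0 Z=0
after  5: R0=0x21 R1=0x20 R2=0x30 R3=0x15 R4=0x63 R5=0x34  N=0 Z=0
after  6: R0=0x21 R1=0x63 R2=0x30 R3=0x15 R4=0x63 R5=0x34  N=0 Z=0
after  7: R0=0x20 R1=0x63 R2=0x30 R3=0x15 R4=0x63 R5=0x34  N=0 Z=0
-- IRQ taken; context saved, return-PC = 8 --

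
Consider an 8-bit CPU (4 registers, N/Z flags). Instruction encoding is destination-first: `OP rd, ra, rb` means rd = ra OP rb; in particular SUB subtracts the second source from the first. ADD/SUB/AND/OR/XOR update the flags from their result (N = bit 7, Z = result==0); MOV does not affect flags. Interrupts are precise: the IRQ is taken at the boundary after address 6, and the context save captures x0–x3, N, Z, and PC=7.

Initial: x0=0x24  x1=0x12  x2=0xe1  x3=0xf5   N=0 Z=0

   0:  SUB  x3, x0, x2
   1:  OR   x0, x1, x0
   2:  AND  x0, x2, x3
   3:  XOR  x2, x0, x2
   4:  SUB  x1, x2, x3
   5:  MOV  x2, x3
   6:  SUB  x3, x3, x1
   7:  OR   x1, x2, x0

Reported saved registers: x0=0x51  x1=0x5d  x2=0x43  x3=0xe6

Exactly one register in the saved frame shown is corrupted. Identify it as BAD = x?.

after  0: x0=0x24 x1=0x12 x2=0xe1 x3=0x43  N=0 Z=0
after  1: x0=0x36 x1=0x12 x2=0xe1 x3=0x43  N=0 Z=0
after  2: x0=0x41 x1=0x12 x2=0xe1 x3=0x43  N=0 Z=0
after  3: x0=0x41 x1=0x12 x2=0xa0 x3=0x43  N=1 Z=0
after  4: x0=0x41 x1=0x5d x2=0xa0 x3=0x43  N=0 Z=0
after  5: x0=0x41 x1=0x5d x2=0x43 x3=0x43  N=0 Z=0
after  6: x0=0x41 x1=0x5d x2=0x43 x3=0xe6  N=1 Z=0
-- IRQ taken; context saved, return-PC = 7 --
mismatch: x0: reported 0x51 vs actual 0x41

BAD = x0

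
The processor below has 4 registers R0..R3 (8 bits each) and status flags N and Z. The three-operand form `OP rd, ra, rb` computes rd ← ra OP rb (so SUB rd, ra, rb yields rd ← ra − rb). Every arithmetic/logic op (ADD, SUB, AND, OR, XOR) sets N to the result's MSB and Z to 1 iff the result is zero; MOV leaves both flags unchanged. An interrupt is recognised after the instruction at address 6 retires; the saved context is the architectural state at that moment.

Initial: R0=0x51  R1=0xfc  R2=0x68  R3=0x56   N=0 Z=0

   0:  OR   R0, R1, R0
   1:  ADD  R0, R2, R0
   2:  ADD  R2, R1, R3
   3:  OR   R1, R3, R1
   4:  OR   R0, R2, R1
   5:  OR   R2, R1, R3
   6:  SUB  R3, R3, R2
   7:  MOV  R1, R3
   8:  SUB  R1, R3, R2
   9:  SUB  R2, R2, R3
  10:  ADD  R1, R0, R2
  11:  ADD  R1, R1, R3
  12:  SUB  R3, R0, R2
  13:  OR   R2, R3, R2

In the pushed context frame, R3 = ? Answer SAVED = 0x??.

SAVED = 0x58

after  0: R0=0xfd R1=0xfc R2=0x68 R3=0x56  N=1 Z=0
after  1: R0=0x65 R1=0xfc R2=0x68 R3=0x56  N=0 Z=0
after  2: R0=0x65 R1=0xfc R2=0x52 R3=0x56  N=0 Z=0
after  3: R0=0x65 R1=0xfe R2=0x52 R3=0x56  N=1 Z=0
after  4: R0=0xfe R1=0xfe R2=0x52 R3=0x56  N=1 Z=0
after  5: R0=0xfe R1=0xfe R2=0xfe R3=0x56  N=1 Z=0
after  6: R0=0xfe R1=0xfe R2=0xfe R3=0x58  N=0 Z=0
-- IRQ taken; context saved, return-PC = 7 --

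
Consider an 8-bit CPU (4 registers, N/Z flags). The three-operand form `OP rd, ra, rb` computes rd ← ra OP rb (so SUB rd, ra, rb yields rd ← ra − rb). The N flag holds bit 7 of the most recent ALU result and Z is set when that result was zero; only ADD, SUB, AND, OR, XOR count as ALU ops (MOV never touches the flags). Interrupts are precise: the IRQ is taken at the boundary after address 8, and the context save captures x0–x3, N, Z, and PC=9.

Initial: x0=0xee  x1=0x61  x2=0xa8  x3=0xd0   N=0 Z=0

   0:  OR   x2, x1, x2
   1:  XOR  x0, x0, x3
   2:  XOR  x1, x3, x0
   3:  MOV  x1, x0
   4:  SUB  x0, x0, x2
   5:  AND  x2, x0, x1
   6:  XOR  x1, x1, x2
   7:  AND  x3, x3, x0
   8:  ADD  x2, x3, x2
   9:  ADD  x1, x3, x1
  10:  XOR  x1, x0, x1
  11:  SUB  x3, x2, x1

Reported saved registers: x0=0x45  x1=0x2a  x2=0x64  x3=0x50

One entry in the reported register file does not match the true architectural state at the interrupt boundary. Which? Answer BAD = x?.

after  0: x0=0xee x1=0x61 x2=0xe9 x3=0xd0  N=1 Z=0
after  1: x0=0x3e x1=0x61 x2=0xe9 x3=0xd0  N=0 Z=0
after  2: x0=0x3e x1=0xee x2=0xe9 x3=0xd0  N=1 Z=0
after  3: x0=0x3e x1=0x3e x2=0xe9 x3=0xd0  N=1 Z=0
after  4: x0=0x55 x1=0x3e x2=0xe9 x3=0xd0  N=0 Z=0
after  5: x0=0x55 x1=0x3e x2=0x14 x3=0xd0  N=0 Z=0
after  6: x0=0x55 x1=0x2a x2=0x14 x3=0xd0  N=0 Z=0
after  7: x0=0x55 x1=0x2a x2=0x14 x3=0x50  N=0 Z=0
after  8: x0=0x55 x1=0x2a x2=0x64 x3=0x50  N=0 Z=0
-- IRQ taken; context saved, return-PC = 9 --
mismatch: x0: reported 0x45 vs actual 0x55

BAD = x0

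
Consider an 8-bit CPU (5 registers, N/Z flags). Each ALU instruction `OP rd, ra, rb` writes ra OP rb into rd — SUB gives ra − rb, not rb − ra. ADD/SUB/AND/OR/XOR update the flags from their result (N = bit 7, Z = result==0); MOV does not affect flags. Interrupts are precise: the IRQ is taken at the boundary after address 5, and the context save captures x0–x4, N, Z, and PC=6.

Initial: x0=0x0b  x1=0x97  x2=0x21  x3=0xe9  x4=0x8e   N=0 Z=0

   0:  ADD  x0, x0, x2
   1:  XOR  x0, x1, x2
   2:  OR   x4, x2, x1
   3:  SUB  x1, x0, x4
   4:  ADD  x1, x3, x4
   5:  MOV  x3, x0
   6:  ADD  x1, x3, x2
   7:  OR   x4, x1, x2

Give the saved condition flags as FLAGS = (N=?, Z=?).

after  0: x0=0x2c x1=0x97 x2=0x21 x3=0xe9 x4=0x8e  N=0 Z=0
after  1: x0=0xb6 x1=0x97 x2=0x21 x3=0xe9 x4=0x8e  N=1 Z=0
after  2: x0=0xb6 x1=0x97 x2=0x21 x3=0xe9 x4=0xb7  N=1 Z=0
after  3: x0=0xb6 x1=0xff x2=0x21 x3=0xe9 x4=0xb7  N=1 Z=0
after  4: x0=0xb6 x1=0xa0 x2=0x21 x3=0xe9 x4=0xb7  N=1 Z=0
after  5: x0=0xb6 x1=0xa0 x2=0x21 x3=0xb6 x4=0xb7  N=1 Z=0
-- IRQ taken; context saved, return-PC = 6 --

FLAGS = (N=1, Z=0)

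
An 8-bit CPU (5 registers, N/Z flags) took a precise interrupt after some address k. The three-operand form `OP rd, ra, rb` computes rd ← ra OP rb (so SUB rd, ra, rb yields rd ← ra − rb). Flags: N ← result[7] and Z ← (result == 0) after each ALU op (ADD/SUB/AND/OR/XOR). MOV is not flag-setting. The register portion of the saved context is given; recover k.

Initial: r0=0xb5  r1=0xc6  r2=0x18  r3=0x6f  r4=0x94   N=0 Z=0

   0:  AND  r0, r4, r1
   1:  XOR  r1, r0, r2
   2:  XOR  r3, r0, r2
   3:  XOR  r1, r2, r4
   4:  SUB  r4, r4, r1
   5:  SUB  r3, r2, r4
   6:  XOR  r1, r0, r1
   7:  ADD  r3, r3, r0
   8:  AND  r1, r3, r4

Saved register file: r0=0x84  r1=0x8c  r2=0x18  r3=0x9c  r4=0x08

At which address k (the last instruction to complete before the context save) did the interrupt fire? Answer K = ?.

after  0: r0=0x84 r1=0xc6 r2=0x18 r3=0x6f r4=0x94  N=1 Z=0
after  1: r0=0x84 r1=0x9c r2=0x18 r3=0x6f r4=0x94  N=1 Z=0
after  2: r0=0x84 r1=0x9c r2=0x18 r3=0x9c r4=0x94  N=1 Z=0
after  3: r0=0x84 r1=0x8c r2=0x18 r3=0x9c r4=0x94  N=1 Z=0
after  4: r0=0x84 r1=0x8c r2=0x18 r3=0x9c r4=0x08  N=0 Z=0
-- IRQ taken; context saved, return-PC = 5 --

K = 4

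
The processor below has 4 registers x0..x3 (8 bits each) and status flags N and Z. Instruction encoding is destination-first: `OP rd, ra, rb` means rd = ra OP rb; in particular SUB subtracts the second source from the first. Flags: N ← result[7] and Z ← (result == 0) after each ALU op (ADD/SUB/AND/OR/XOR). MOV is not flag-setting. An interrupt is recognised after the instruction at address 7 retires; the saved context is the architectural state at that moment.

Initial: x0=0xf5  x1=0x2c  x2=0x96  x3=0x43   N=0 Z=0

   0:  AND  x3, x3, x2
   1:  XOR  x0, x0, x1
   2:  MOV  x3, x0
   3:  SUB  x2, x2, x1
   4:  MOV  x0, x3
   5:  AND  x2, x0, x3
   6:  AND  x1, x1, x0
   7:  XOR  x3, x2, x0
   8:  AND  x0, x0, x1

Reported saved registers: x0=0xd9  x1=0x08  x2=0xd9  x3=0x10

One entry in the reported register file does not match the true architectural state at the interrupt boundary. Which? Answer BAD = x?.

BAD = x3

after  0: x0=0xf5 x1=0x2c x2=0x96 x3=0x02  N=0 Z=0
after  1: x0=0xd9 x1=0x2c x2=0x96 x3=0x02  N=1 Z=0
after  2: x0=0xd9 x1=0x2c x2=0x96 x3=0xd9  N=1 Z=0
after  3: x0=0xd9 x1=0x2c x2=0x6a x3=0xd9  N=0 Z=0
after  4: x0=0xd9 x1=0x2c x2=0x6a x3=0xd9  N=0 Z=0
after  5: x0=0xd9 x1=0x2c x2=0xd9 x3=0xd9  N=1 Z=0
after  6: x0=0xd9 x1=0x08 x2=0xd9 x3=0xd9  N=0 Z=0
after  7: x0=0xd9 x1=0x08 x2=0xd9 x3=0x00  N=0 Z=1
-- IRQ taken; context saved, return-PC = 8 --
mismatch: x3: reported 0x10 vs actual 0x00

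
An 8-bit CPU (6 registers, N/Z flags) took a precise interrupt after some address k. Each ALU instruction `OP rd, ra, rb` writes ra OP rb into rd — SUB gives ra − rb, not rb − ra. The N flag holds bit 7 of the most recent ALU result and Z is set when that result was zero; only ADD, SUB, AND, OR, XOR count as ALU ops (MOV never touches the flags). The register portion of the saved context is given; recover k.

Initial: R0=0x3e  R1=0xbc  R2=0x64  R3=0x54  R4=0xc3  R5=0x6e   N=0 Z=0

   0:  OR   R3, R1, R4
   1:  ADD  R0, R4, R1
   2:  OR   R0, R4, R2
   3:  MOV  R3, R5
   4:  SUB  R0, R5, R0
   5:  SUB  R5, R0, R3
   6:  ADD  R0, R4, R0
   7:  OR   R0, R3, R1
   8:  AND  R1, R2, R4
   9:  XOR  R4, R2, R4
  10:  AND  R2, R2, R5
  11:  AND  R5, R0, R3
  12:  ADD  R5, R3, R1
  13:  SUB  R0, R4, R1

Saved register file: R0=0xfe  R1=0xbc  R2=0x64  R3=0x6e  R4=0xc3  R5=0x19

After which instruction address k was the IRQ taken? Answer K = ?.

after  0: R0=0x3e R1=0xbc R2=0x64 R3=0xff R4=0xc3 R5=0x6e  N=1 Z=0
after  1: R0=0x7f R1=0xbc R2=0x64 R3=0xff R4=0xc3 R5=0x6e  N=0 Z=0
after  2: R0=0xe7 R1=0xbc R2=0x64 R3=0xff R4=0xc3 R5=0x6e  N=1 Z=0
after  3: R0=0xe7 R1=0xbc R2=0x64 R3=0x6e R4=0xc3 R5=0x6e  N=1 Z=0
after  4: R0=0x87 R1=0xbc R2=0x64 R3=0x6e R4=0xc3 R5=0x6e  N=1 Z=0
after  5: R0=0x87 R1=0xbc R2=0x64 R3=0x6e R4=0xc3 R5=0x19  N=0 Z=0
after  6: R0=0x4a R1=0xbc R2=0x64 R3=0x6e R4=0xc3 R5=0x19  N=0 Z=0
after  7: R0=0xfe R1=0xbc R2=0x64 R3=0x6e R4=0xc3 R5=0x19  N=1 Z=0
-- IRQ taken; context saved, return-PC = 8 --

K = 7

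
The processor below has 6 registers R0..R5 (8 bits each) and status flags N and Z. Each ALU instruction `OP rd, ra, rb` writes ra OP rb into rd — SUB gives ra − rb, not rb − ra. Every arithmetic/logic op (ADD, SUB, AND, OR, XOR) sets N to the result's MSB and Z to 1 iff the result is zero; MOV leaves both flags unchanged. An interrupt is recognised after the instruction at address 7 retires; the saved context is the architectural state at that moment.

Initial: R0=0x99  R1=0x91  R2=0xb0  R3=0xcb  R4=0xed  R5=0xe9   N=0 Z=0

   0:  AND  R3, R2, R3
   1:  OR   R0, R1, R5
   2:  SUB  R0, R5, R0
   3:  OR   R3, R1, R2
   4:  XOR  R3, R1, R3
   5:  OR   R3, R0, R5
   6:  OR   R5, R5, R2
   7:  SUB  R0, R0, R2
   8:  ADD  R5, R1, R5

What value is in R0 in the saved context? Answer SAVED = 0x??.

after  0: R0=0x99 R1=0x91 R2=0xb0 R3=0x80 R4=0xed R5=0xe9  N=1 Z=0
after  1: R0=0xf9 R1=0x91 R2=0xb0 R3=0x80 R4=0xed R5=0xe9  N=1 Z=0
after  2: R0=0xf0 R1=0x91 R2=0xb0 R3=0x80 R4=0xed R5=0xe9  N=1 Z=0
after  3: R0=0xf0 R1=0x91 R2=0xb0 R3=0xb1 R4=0xed R5=0xe9  N=1 Z=0
after  4: R0=0xf0 R1=0x91 R2=0xb0 R3=0x20 R4=0xed R5=0xe9  N=0 Z=0
after  5: R0=0xf0 R1=0x91 R2=0xb0 R3=0xf9 R4=0xed R5=0xe9  N=1 Z=0
after  6: R0=0xf0 R1=0x91 R2=0xb0 R3=0xf9 R4=0xed R5=0xf9  N=1 Z=0
after  7: R0=0x40 R1=0x91 R2=0xb0 R3=0xf9 R4=0xed R5=0xf9  N=0 Z=0
-- IRQ taken; context saved, return-PC = 8 --

SAVED = 0x40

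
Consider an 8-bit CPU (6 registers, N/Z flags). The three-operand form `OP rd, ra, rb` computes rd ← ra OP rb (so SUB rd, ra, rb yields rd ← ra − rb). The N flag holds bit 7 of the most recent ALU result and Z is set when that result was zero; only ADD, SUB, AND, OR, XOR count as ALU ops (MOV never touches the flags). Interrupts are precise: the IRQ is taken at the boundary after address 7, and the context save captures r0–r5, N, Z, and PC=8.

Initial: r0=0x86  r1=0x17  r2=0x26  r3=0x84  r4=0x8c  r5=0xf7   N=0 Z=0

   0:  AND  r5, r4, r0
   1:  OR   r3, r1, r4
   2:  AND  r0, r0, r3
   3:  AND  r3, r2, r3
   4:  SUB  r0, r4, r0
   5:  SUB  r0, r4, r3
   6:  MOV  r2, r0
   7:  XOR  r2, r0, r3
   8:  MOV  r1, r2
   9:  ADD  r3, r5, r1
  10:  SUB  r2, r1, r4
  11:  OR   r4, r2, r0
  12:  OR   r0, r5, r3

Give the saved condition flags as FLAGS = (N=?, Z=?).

FLAGS = (N=1, Z=0)

after  0: r0=0x86 r1=0x17 r2=0x26 r3=0x84 r4=0x8c r5=0x84  N=1 Z=0
after  1: r0=0x86 r1=0x17 r2=0x26 r3=0x9f r4=0x8c r5=0x84  N=1 Z=0
after  2: r0=0x86 r1=0x17 r2=0x26 r3=0x9f r4=0x8c r5=0x84  N=1 Z=0
after  3: r0=0x86 r1=0x17 r2=0x26 r3=0x06 r4=0x8c r5=0x84  N=0 Z=0
after  4: r0=0x06 r1=0x17 r2=0x26 r3=0x06 r4=0x8c r5=0x84  N=0 Z=0
after  5: r0=0x86 r1=0x17 r2=0x26 r3=0x06 r4=0x8c r5=0x84  N=1 Z=0
after  6: r0=0x86 r1=0x17 r2=0x86 r3=0x06 r4=0x8c r5=0x84  N=1 Z=0
after  7: r0=0x86 r1=0x17 r2=0x80 r3=0x06 r4=0x8c r5=0x84  N=1 Z=0
-- IRQ taken; context saved, return-PC = 8 --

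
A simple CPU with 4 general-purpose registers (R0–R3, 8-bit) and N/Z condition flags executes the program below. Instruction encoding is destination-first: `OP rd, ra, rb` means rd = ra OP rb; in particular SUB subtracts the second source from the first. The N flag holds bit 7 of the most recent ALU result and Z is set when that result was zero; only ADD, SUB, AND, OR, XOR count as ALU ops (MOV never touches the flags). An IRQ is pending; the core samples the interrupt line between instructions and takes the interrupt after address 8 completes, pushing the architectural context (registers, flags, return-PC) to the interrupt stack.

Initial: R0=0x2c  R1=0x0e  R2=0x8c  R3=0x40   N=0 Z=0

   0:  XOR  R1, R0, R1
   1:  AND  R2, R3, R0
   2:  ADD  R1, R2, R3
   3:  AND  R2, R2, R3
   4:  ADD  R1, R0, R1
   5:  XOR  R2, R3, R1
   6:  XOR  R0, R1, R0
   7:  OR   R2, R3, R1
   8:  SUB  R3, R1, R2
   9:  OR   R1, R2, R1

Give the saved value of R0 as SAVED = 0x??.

after  0: R0=0x2c R1=0x22 R2=0x8c R3=0x40  N=0 Z=0
after  1: R0=0x2c R1=0x22 R2=0x00 R3=0x40  N=0 Z=1
after  2: R0=0x2c R1=0x40 R2=0x00 R3=0x40  N=0 Z=0
after  3: R0=0x2c R1=0x40 R2=0x00 R3=0x40  N=0 Z=1
after  4: R0=0x2c R1=0x6c R2=0x00 R3=0x40  N=0 Z=0
after  5: R0=0x2c R1=0x6c R2=0x2c R3=0x40  N=0 Z=0
after  6: R0=0x40 R1=0x6c R2=0x2c R3=0x40  N=0 Z=0
after  7: R0=0x40 R1=0x6c R2=0x6c R3=0x40  N=0 Z=0
after  8: R0=0x40 R1=0x6c R2=0x6c R3=0x00  N=0 Z=1
-- IRQ taken; context saved, return-PC = 9 --

SAVED = 0x40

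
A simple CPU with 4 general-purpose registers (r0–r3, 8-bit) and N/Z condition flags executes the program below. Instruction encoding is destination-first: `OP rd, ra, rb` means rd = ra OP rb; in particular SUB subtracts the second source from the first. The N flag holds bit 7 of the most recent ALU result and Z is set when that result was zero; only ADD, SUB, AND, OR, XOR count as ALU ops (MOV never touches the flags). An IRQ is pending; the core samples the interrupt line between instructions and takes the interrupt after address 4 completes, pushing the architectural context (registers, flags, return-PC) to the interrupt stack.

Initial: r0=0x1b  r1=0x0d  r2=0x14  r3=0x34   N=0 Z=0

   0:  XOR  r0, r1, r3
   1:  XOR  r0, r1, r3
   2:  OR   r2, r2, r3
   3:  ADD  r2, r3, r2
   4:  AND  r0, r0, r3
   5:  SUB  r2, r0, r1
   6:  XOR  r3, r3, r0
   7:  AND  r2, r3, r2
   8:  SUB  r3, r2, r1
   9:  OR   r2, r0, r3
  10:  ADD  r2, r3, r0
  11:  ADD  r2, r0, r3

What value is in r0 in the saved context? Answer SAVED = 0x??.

after  0: r0=0x39 r1=0x0d r2=0x14 r3=0x34  N=0 Z=0
after  1: r0=0x39 r1=0x0d r2=0x14 r3=0x34  N=0 Z=0
after  2: r0=0x39 r1=0x0d r2=0x34 r3=0x34  N=0 Z=0
after  3: r0=0x39 r1=0x0d r2=0x68 r3=0x34  N=0 Z=0
after  4: r0=0x30 r1=0x0d r2=0x68 r3=0x34  N=0 Z=0
-- IRQ taken; context saved, return-PC = 5 --

SAVED = 0x30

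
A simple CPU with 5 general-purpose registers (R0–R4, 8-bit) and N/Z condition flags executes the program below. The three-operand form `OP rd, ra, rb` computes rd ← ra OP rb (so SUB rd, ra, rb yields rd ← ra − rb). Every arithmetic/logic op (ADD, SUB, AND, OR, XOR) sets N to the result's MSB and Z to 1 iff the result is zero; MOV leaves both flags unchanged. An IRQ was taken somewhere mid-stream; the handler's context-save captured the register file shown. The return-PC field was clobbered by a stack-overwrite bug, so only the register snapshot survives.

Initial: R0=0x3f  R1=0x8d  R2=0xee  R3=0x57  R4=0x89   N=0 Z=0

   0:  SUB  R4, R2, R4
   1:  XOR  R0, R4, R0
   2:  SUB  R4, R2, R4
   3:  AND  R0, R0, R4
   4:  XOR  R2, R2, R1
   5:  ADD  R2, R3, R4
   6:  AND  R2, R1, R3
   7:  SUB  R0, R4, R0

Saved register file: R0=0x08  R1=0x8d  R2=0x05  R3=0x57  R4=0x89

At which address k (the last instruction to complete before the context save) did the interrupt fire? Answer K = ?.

after  0: R0=0x3f R1=0x8d R2=0xee R3=0x57 R4=0x65  N=0 Z=0
after  1: R0=0x5a R1=0x8d R2=0xee R3=0x57 R4=0x65  N=0 Z=0
after  2: R0=0x5a R1=0x8d R2=0xee R3=0x57 R4=0x89  N=1 Z=0
after  3: R0=0x08 R1=0x8d R2=0xee R3=0x57 R4=0x89  N=0 Z=0
after  4: R0=0x08 R1=0x8d R2=0x63 R3=0x57 R4=0x89  N=0 Z=0
after  5: R0=0x08 R1=0x8d R2=0xe0 R3=0x57 R4=0x89  N=1 Z=0
after  6: R0=0x08 R1=0x8d R2=0x05 R3=0x57 R4=0x89  N=0 Z=0
-- IRQ taken; context saved, return-PC = 7 --

K = 6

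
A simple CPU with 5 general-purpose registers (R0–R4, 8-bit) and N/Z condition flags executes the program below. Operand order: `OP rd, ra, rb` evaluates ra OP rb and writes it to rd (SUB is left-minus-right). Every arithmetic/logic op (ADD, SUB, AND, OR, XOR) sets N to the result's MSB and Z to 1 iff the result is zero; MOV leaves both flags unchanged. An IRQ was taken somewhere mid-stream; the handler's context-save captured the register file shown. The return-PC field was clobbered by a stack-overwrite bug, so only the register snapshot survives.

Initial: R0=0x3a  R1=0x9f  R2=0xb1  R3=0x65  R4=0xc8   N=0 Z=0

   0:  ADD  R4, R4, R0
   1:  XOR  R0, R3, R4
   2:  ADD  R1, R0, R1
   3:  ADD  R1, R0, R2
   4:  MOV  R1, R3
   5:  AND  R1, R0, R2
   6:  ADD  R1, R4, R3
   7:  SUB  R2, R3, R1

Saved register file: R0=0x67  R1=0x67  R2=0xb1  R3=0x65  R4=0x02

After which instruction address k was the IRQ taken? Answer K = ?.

after  0: R0=0x3a R1=0x9f R2=0xb1 R3=0x65 R4=0x02  N=0 Z=0
after  1: R0=0x67 R1=0x9f R2=0xb1 R3=0x65 R4=0x02  N=0 Z=0
after  2: R0=0x67 R1=0x06 R2=0xb1 R3=0x65 R4=0x02  N=0 Z=0
after  3: R0=0x67 R1=0x18 R2=0xb1 R3=0x65 R4=0x02  N=0 Z=0
after  4: R0=0x67 R1=0x65 R2=0xb1 R3=0x65 R4=0x02  N=0 Z=0
after  5: R0=0x67 R1=0x21 R2=0xb1 R3=0x65 R4=0x02  N=0 Z=0
after  6: R0=0x67 R1=0x67 R2=0xb1 R3=0x65 R4=0x02  N=0 Z=0
-- IRQ taken; context saved, return-PC = 7 --

K = 6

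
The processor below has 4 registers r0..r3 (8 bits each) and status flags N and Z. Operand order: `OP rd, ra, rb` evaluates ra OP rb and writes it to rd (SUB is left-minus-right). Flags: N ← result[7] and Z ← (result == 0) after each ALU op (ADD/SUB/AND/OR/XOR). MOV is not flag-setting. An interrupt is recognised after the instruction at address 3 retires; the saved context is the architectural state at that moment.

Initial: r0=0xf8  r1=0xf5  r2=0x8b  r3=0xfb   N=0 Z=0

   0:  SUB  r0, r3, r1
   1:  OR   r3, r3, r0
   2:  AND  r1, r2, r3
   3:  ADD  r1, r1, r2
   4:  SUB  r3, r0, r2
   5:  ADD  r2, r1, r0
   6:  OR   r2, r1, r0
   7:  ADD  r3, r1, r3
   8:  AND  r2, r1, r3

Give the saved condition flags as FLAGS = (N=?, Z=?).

FLAGS = (N=0, Z=0)

after  0: r0=0x06 r1=0xf5 r2=0x8b r3=0xfb  N=0 Z=0
after  1: r0=0x06 r1=0xf5 r2=0x8b r3=0xff  N=1 Z=0
after  2: r0=0x06 r1=0x8b r2=0x8b r3=0xff  N=1 Z=0
after  3: r0=0x06 r1=0x16 r2=0x8b r3=0xff  N=0 Z=0
-- IRQ taken; context saved, return-PC = 4 --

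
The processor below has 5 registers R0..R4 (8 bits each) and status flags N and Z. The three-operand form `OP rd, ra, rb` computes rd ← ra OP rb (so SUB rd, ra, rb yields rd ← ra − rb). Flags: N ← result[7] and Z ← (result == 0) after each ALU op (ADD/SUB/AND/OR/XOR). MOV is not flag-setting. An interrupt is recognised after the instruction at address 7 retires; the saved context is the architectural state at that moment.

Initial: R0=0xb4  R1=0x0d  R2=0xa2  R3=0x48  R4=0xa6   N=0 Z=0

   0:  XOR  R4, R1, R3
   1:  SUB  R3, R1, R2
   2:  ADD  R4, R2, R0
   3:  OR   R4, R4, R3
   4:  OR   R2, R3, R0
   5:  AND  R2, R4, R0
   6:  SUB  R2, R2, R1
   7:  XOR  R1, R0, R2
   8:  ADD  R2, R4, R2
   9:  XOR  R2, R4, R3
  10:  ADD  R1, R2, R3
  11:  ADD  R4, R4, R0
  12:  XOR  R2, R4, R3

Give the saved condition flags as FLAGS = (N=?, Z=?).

FLAGS = (N=1, Z=0)

after  0: R0=0xb4 R1=0x0d R2=0xa2 R3=0x48 R4=0x45  N=0 Z=0
after  1: R0=0xb4 R1=0x0d R2=0xa2 R3=0x6b R4=0x45  N=0 Z=0
after  2: R0=0xb4 R1=0x0d R2=0xa2 R3=0x6b R4=0x56  N=0 Z=0
after  3: R0=0xb4 R1=0x0d R2=0xa2 R3=0x6b R4=0x7f  N=0 Z=0
after  4: R0=0xb4 R1=0x0d R2=0xff R3=0x6b R4=0x7f  N=1 Z=0
after  5: R0=0xb4 R1=0x0d R2=0x34 R3=0x6b R4=0x7f  N=0 Z=0
after  6: R0=0xb4 R1=0x0d R2=0x27 R3=0x6b R4=0x7f  N=0 Z=0
after  7: R0=0xb4 R1=0x93 R2=0x27 R3=0x6b R4=0x7f  N=1 Z=0
-- IRQ taken; context saved, return-PC = 8 --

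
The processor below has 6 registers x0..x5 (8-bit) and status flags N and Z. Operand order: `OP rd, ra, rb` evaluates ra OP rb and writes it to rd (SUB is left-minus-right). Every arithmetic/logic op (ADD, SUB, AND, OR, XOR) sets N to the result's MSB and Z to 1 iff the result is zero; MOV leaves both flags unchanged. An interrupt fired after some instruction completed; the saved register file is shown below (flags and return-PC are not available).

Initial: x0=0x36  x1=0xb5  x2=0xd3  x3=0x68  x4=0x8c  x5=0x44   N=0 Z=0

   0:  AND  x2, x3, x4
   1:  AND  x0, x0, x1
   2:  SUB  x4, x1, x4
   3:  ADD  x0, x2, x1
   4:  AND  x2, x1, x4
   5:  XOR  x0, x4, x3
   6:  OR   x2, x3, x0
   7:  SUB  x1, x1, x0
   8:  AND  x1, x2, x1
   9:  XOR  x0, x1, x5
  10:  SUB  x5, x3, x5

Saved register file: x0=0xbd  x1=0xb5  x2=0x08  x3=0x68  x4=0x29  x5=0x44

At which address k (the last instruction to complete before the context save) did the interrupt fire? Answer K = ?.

K = 3

after  0: x0=0x36 x1=0xb5 x2=0x08 x3=0x68 x4=0x8c x5=0x44  N=0 Z=0
after  1: x0=0x34 x1=0xb5 x2=0x08 x3=0x68 x4=0x8c x5=0x44  N=0 Z=0
after  2: x0=0x34 x1=0xb5 x2=0x08 x3=0x68 x4=0x29 x5=0x44  N=0 Z=0
after  3: x0=0xbd x1=0xb5 x2=0x08 x3=0x68 x4=0x29 x5=0x44  N=1 Z=0
-- IRQ taken; context saved, return-PC = 4 --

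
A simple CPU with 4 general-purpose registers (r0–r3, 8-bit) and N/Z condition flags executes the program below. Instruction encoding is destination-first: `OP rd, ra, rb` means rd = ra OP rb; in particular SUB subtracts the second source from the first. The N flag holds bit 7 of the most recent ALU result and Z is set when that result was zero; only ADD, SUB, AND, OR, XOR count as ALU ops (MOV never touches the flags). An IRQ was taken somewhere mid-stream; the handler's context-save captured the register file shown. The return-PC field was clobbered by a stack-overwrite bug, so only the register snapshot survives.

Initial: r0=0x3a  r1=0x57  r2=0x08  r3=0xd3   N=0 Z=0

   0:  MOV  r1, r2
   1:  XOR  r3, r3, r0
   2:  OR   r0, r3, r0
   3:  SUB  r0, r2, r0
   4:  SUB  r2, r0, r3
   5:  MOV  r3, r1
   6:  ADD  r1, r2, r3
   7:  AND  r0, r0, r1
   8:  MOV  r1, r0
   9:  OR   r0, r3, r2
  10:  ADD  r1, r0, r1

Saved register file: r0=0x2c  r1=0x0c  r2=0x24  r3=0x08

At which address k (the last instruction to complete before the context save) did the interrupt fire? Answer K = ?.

K = 9

after  0: r0=0x3a r1=0x08 r2=0x08 r3=0xd3  N=0 Z=0
after  1: r0=0x3a r1=0x08 r2=0x08 r3=0xe9  N=1 Z=0
after  2: r0=0xfb r1=0x08 r2=0x08 r3=0xe9  N=1 Z=0
after  3: r0=0x0d r1=0x08 r2=0x08 r3=0xe9  N=0 Z=0
after  4: r0=0x0d r1=0x08 r2=0x24 r3=0xe9  N=0 Z=0
after  5: r0=0x0d r1=0x08 r2=0x24 r3=0x08  N=0 Z=0
after  6: r0=0x0d r1=0x2c r2=0x24 r3=0x08  N=0 Z=0
after  7: r0=0x0c r1=0x2c r2=0x24 r3=0x08  N=0 Z=0
after  8: r0=0x0c r1=0x0c r2=0x24 r3=0x08  N=0 Z=0
after  9: r0=0x2c r1=0x0c r2=0x24 r3=0x08  N=0 Z=0
-- IRQ taken; context saved, return-PC = 10 --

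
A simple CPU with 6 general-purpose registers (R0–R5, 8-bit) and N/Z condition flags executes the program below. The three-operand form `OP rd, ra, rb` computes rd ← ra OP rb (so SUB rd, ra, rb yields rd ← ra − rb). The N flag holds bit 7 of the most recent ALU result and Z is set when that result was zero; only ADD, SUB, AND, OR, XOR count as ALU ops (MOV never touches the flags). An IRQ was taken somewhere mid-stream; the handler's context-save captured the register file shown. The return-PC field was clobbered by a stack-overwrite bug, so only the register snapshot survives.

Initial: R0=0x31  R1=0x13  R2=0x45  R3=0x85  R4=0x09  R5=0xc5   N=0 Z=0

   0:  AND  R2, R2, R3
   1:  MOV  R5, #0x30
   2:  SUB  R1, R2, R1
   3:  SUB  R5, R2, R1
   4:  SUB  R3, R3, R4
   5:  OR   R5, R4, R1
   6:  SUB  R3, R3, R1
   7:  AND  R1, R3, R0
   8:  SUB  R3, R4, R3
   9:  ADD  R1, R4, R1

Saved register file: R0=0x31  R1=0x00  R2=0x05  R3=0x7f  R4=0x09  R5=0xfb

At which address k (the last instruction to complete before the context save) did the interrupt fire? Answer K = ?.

K = 8

after  0: R0=0x31 R1=0x13 R2=0x05 R3=0x85 R4=0x09 R5=0xc5  N=0 Z=0
after  1: R0=0x31 R1=0x13 R2=0x05 R3=0x85 R4=0x09 R5=0x30  N=0 Z=0
after  2: R0=0x31 R1=0xf2 R2=0x05 R3=0x85 R4=0x09 R5=0x30  N=1 Z=0
after  3: R0=0x31 R1=0xf2 R2=0x05 R3=0x85 R4=0x09 R5=0x13  N=0 Z=0
after  4: R0=0x31 R1=0xf2 R2=0x05 R3=0x7c R4=0x09 R5=0x13  N=0 Z=0
after  5: R0=0x31 R1=0xf2 R2=0x05 R3=0x7c R4=0x09 R5=0xfb  N=1 Z=0
after  6: R0=0x31 R1=0xf2 R2=0x05 R3=0x8a R4=0x09 R5=0xfb  N=1 Z=0
after  7: R0=0x31 R1=0x00 R2=0x05 R3=0x8a R4=0x09 R5=0xfb  N=0 Z=1
after  8: R0=0x31 R1=0x00 R2=0x05 R3=0x7f R4=0x09 R5=0xfb  N=0 Z=0
-- IRQ taken; context saved, return-PC = 9 --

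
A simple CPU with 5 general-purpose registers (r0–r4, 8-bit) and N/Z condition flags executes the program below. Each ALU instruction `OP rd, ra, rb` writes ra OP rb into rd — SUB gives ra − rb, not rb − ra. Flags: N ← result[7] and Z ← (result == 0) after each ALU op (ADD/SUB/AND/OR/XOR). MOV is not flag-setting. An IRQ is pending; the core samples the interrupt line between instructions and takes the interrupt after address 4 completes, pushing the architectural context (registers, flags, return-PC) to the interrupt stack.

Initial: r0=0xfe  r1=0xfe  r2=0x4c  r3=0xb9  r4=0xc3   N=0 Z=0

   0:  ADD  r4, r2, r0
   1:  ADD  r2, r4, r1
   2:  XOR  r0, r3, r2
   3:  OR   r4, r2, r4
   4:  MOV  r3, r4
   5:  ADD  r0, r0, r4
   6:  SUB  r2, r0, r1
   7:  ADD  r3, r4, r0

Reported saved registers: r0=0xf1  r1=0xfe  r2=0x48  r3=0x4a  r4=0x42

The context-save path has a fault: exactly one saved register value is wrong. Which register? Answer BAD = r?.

BAD = r4

after  0: r0=0xfe r1=0xfe r2=0x4c r3=0xb9 r4=0x4a  N=0 Z=0
after  1: r0=0xfe r1=0xfe r2=0x48 r3=0xb9 r4=0x4a  N=0 Z=0
after  2: r0=0xf1 r1=0xfe r2=0x48 r3=0xb9 r4=0x4a  N=1 Z=0
after  3: r0=0xf1 r1=0xfe r2=0x48 r3=0xb9 r4=0x4a  N=0 Z=0
after  4: r0=0xf1 r1=0xfe r2=0x48 r3=0x4a r4=0x4a  N=0 Z=0
-- IRQ taken; context saved, return-PC = 5 --
mismatch: r4: reported 0x42 vs actual 0x4a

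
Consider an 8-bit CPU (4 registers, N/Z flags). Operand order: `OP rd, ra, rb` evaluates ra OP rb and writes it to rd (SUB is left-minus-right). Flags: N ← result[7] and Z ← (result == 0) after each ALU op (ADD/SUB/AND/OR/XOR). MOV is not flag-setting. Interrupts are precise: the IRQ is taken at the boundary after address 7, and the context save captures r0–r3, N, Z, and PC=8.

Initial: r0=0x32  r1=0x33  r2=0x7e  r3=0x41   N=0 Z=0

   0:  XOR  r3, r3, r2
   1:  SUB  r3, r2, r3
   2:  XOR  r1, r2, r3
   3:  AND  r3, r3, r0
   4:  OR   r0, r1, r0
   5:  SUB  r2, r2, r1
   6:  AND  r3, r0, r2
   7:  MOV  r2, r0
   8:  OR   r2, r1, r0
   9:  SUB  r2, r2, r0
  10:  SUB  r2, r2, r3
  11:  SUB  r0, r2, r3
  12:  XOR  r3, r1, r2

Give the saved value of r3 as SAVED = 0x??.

after  0: r0=0x32 r1=0x33 r2=0x7e r3=0x3f  N=0 Z=0
after  1: r0=0x32 r1=0x33 r2=0x7e r3=0x3f  N=0 Z=0
after  2: r0=0x32 r1=0x41 r2=0x7e r3=0x3f  N=0 Z=0
after  3: r0=0x32 r1=0x41 r2=0x7e r3=0x32  N=0 Z=0
after  4: r0=0x73 r1=0x41 r2=0x7e r3=0x32  N=0 Z=0
after  5: r0=0x73 r1=0x41 r2=0x3d r3=0x32  N=0 Z=0
after  6: r0=0x73 r1=0x41 r2=0x3d r3=0x31  N=0 Z=0
after  7: r0=0x73 r1=0x41 r2=0x73 r3=0x31  N=0 Z=0
-- IRQ taken; context saved, return-PC = 8 --

SAVED = 0x31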